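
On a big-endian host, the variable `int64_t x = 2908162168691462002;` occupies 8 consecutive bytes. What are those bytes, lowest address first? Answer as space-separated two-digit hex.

2908162168691462002 in hexadecimal, padded to 64 bits, is 0x285BDE1596158F72.
Split into bytes (most-significant first): 28 5B DE 15 96 15 8F 72.
Big-endian: lowest address holds the most-significant byte.
So the memory order matches the most-significant-first order: 28 5B DE 15 96 15 8F 72.

28 5B DE 15 96 15 8F 72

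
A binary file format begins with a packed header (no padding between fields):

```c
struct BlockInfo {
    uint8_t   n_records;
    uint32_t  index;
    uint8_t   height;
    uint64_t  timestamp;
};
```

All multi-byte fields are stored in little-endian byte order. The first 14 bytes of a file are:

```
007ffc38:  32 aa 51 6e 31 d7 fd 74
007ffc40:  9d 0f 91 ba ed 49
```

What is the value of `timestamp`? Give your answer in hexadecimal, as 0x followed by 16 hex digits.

`timestamp` follows `n_records` (1 B), `index` (4 B), `height` (1 B), so it starts at offset 1 + 4 + 1 = 6 and occupies 8 bytes.
Bytes at offsets 6..13: FD 74 9D 0F 91 BA ED 49.
Little-endian stores the least-significant byte at the lowest address.
Reassemble most-significant byte first: 49 ED BA 91 0F 9D 74 FD → 0x49EDBA910F9D74FD.

0x49EDBA910F9D74FD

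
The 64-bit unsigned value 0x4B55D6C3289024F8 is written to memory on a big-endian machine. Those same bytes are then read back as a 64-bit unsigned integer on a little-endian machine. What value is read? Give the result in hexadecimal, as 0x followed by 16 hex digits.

Stored big-endian, the bytes at ascending addresses are 4B 55 D6 C3 28 90 24 F8.
Read back as little-endian, the first byte is least significant, giving 0xF8249028C3D6554B.

0xF8249028C3D6554B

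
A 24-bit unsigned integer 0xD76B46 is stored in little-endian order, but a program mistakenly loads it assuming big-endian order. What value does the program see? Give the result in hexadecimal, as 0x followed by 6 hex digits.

0x466BD7

Stored little-endian, the bytes at ascending addresses are 46 6B D7.
Read back as big-endian, the last byte is least significant, giving 0x466BD7.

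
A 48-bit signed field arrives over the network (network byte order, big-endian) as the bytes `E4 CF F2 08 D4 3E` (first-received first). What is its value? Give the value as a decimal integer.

-29893206682562

Big-endian: lowest address holds the most-significant byte.
The bytes are already most-significant first: 0xE4CFF208D43E.
Top bit is set, so as a signed 48-bit value this is 0xE4CFF208D43E − 2^48 = -29893206682562.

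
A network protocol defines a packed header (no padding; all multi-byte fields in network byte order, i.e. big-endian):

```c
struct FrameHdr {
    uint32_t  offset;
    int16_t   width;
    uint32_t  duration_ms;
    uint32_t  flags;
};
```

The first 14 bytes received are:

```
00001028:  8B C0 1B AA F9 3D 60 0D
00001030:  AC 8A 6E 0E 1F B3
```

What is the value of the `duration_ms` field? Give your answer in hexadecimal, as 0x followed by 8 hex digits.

0x600DAC8A

`duration_ms` follows `offset` (4 B), `width` (2 B), so it starts at offset 4 + 2 = 6 and occupies 4 bytes.
Bytes at offsets 6..9: 60 0D AC 8A.
Big-endian stores the most-significant byte at the lowest address.
The bytes are already most-significant first: 0x600DAC8A.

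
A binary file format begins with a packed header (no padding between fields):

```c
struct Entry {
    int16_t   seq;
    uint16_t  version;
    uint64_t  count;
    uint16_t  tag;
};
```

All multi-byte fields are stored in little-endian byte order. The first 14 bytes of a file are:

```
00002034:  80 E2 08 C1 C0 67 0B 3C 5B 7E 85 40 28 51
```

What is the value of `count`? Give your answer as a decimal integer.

4649261120644409280

`count` follows `seq` (2 B), `version` (2 B), so it starts at offset 2 + 2 = 4 and occupies 8 bytes.
Bytes at offsets 4..11: C0 67 0B 3C 5B 7E 85 40.
In little-endian order the low byte comes first in memory.
Reassemble most-significant byte first: 40 85 7E 5B 3C 0B 67 C0 → 0x40857E5B3C0B67C0.
0x40857E5B3C0B67C0 = 4649261120644409280.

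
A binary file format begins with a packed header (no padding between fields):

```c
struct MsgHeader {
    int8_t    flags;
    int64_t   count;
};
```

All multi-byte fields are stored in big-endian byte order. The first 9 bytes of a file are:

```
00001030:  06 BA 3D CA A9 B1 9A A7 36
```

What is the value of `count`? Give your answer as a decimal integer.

-5026638778897619146

`count` follows `flags` (1 byte), so it starts at byte offset 1 and occupies 8 bytes.
Bytes at offsets 1..8: BA 3D CA A9 B1 9A A7 36.
In big-endian order the high byte comes first in memory.
The bytes are already most-significant first: 0xBA3DCAA9B19AA736.
Top bit is set, so as a signed 64-bit value this is 0xBA3DCAA9B19AA736 − 2^64 = -5026638778897619146.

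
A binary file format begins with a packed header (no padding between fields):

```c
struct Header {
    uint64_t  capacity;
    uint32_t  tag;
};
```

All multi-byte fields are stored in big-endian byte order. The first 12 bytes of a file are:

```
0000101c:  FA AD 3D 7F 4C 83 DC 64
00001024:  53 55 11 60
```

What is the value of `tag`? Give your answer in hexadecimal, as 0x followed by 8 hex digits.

0x53551160

`tag` follows `capacity` (8 bytes), so it starts at byte offset 8 and occupies 4 bytes.
Bytes at offsets 8..11: 53 55 11 60.
Big-endian stores the most-significant byte at the lowest address.
The bytes are already most-significant first: 0x53551160.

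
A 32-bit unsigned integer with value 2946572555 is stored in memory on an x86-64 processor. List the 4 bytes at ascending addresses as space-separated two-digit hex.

0B 21 A1 AF

2946572555 in hexadecimal, padded to 32 bits, is 0xAFA1210B.
Split into bytes (most-significant first): AF A1 21 0B.
Little-endian: lowest address holds the least-significant byte.
So at ascending addresses the bytes are 0B 21 A1 AF.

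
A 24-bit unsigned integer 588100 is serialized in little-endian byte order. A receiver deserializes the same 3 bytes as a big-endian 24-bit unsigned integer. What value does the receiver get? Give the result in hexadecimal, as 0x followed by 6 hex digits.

588100 in 24-bit hexadecimal is 0x08F944.
Stored little-endian, the bytes at ascending addresses are 44 F9 08.
Read back as big-endian, the last byte is least significant, giving 0x44F908.

0x44F908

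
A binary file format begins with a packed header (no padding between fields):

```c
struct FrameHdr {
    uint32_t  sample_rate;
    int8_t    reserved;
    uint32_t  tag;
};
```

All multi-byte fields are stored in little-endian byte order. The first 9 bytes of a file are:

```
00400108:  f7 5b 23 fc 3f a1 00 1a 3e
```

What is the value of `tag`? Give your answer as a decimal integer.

1041891489

`tag` follows `sample_rate` (4 B), `reserved` (1 B), so it starts at offset 4 + 1 = 5 and occupies 4 bytes.
Bytes at offsets 5..8: A1 00 1A 3E.
Little-endian stores the least-significant byte at the lowest address.
Reassemble most-significant byte first: 3E 1A 00 A1 → 0x3E1A00A1.
0x3E1A00A1 = 1041891489.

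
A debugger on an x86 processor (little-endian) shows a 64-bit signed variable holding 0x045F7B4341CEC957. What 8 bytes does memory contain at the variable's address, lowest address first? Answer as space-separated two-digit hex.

57 C9 CE 41 43 7B 5F 04

Split into bytes (most-significant first): 04 5F 7B 43 41 CE C9 57.
Little-endian stores the least-significant byte at the lowest address.
So at ascending addresses the bytes are 57 C9 CE 41 43 7B 5F 04.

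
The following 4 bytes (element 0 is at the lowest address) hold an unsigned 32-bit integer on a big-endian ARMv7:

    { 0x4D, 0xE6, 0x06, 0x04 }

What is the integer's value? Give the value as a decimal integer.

Big-endian: lowest address holds the most-significant byte.
The bytes are already most-significant first: 0x4DE60604.
0x4DE60604 = 1306920452.

1306920452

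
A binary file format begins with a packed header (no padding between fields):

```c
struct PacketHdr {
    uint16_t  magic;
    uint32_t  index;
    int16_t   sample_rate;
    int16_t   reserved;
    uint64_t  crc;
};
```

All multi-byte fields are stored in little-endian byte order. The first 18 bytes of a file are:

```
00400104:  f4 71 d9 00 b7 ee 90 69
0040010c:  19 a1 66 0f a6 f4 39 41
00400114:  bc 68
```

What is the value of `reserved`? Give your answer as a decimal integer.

-24295

`reserved` follows `magic` (2 B), `index` (4 B), `sample_rate` (2 B), so it starts at offset 2 + 4 + 2 = 8 and occupies 2 bytes.
Bytes at offsets 8..9: 19 A1.
In little-endian order the low byte comes first in memory.
Reassemble most-significant byte first: A1 19 → 0xA119.
Top bit is set, so as a signed 16-bit value this is 0xA119 − 2^16 = -24295.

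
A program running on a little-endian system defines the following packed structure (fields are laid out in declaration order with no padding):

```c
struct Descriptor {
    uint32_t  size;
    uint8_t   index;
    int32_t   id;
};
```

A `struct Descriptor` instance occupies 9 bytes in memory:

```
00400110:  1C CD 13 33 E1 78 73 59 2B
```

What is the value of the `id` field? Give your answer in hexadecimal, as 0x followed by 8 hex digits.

`id` follows `size` (4 B), `index` (1 B), so it starts at offset 4 + 1 = 5 and occupies 4 bytes.
Bytes at offsets 5..8: 78 73 59 2B.
Little-endian stores the least-significant byte at the lowest address.
Reassemble most-significant byte first: 2B 59 73 78 → 0x2B597378.

0x2B597378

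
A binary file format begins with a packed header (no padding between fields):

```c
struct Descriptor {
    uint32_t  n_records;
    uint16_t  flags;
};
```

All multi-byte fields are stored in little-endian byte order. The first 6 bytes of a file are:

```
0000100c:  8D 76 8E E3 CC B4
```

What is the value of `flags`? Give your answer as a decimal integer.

`flags` follows `n_records` (4 bytes), so it starts at byte offset 4 and occupies 2 bytes.
Bytes at offsets 4..5: CC B4.
In little-endian order the low byte comes first in memory.
Reassemble most-significant byte first: B4 CC → 0xB4CC.
0xB4CC = 46284.

46284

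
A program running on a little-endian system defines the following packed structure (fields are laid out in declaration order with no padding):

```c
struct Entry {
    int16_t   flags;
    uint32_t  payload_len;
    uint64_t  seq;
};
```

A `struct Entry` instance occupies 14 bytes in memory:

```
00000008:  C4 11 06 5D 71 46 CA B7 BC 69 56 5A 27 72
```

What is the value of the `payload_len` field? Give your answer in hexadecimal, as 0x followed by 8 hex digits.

0x46715D06

`payload_len` follows `flags` (2 bytes), so it starts at byte offset 2 and occupies 4 bytes.
Bytes at offsets 2..5: 06 5D 71 46.
Little-endian: lowest address holds the least-significant byte.
Reassemble most-significant byte first: 46 71 5D 06 → 0x46715D06.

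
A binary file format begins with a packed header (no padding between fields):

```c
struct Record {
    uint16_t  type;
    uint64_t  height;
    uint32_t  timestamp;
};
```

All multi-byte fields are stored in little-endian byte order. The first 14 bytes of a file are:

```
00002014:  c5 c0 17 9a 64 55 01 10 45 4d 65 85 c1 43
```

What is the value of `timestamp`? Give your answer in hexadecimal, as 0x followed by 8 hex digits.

`timestamp` follows `type` (2 B), `height` (8 B), so it starts at offset 2 + 8 = 10 and occupies 4 bytes.
Bytes at offsets 10..13: 65 85 C1 43.
In little-endian order the low byte comes first in memory.
Reassemble most-significant byte first: 43 C1 85 65 → 0x43C18565.

0x43C18565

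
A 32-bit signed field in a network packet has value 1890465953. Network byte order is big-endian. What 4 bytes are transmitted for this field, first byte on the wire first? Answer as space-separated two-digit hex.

70 AE 38 A1

1890465953 in hexadecimal, padded to 32 bits, is 0x70AE38A1.
Split into bytes (most-significant first): 70 AE 38 A1.
Big-endian stores the most-significant byte at the lowest address.
So the memory order matches the most-significant-first order: 70 AE 38 A1.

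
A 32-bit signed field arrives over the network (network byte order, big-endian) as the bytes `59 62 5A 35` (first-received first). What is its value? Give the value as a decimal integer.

Big-endian: lowest address holds the most-significant byte.
The bytes are already most-significant first: 0x59625A35.
0x59625A35 = 1499617845.

1499617845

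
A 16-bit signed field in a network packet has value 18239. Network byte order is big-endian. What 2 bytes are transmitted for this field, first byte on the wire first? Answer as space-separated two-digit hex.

47 3F

18239 in hexadecimal, padded to 16 bits, is 0x473F.
Split into bytes (most-significant first): 47 3F.
Big-endian stores the most-significant byte at the lowest address.
So the memory order matches the most-significant-first order: 47 3F.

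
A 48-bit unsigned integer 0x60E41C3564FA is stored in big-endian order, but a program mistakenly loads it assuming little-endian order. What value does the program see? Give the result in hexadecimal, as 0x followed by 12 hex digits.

0xFA64351CE460

Stored big-endian, the bytes at ascending addresses are 60 E4 1C 35 64 FA.
Read back as little-endian, the first byte is least significant, giving 0xFA64351CE460.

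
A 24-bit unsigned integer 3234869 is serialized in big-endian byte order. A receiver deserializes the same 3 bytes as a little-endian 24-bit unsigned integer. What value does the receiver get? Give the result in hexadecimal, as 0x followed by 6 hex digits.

0x355C31

3234869 in 24-bit hexadecimal is 0x315C35.
Stored big-endian, the bytes at ascending addresses are 31 5C 35.
Read back as little-endian, the first byte is least significant, giving 0x355C31.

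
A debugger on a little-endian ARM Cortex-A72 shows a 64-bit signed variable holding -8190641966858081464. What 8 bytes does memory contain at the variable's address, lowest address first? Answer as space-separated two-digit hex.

Two's complement of -8190641966858081464 in 64 bits: 8190641966858081464 = 0x71AB017914FB94B8; invert → 0x8E54FE86EB046B47; add 1 → 0x8E54FE86EB046B48.
Split into bytes (most-significant first): 8E 54 FE 86 EB 04 6B 48.
In little-endian order the low byte comes first in memory.
So at ascending addresses the bytes are 48 6B 04 EB 86 FE 54 8E.

48 6B 04 EB 86 FE 54 8E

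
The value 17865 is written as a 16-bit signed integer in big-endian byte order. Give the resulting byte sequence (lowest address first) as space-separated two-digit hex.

45 C9

17865 in hexadecimal, padded to 16 bits, is 0x45C9.
Split into bytes (most-significant first): 45 C9.
Big-endian: lowest address holds the most-significant byte.
So the memory order matches the most-significant-first order: 45 C9.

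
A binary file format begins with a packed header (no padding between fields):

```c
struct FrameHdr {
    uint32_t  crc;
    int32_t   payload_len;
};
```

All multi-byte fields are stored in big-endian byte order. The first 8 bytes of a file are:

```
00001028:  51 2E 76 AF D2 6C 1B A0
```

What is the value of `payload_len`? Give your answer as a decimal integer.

-764666976

`payload_len` follows `crc` (4 bytes), so it starts at byte offset 4 and occupies 4 bytes.
Bytes at offsets 4..7: D2 6C 1B A0.
Big-endian: lowest address holds the most-significant byte.
The bytes are already most-significant first: 0xD26C1BA0.
Top bit is set, so as a signed 32-bit value this is 0xD26C1BA0 − 2^32 = -764666976.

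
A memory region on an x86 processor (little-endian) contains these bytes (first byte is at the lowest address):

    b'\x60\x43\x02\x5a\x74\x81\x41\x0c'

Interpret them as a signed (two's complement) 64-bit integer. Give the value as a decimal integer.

Little-endian stores the least-significant byte at the lowest address.
Reassemble most-significant byte first: 0C 41 81 74 5A 02 43 60 → 0x0C4181745A024360.
0x0C4181745A024360 = 883129338667615072.

883129338667615072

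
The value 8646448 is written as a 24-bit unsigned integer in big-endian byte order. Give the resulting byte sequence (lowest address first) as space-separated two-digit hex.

8646448 in hexadecimal, padded to 24 bits, is 0x83EF30.
Split into bytes (most-significant first): 83 EF 30.
Big-endian: lowest address holds the most-significant byte.
So the memory order matches the most-significant-first order: 83 EF 30.

83 EF 30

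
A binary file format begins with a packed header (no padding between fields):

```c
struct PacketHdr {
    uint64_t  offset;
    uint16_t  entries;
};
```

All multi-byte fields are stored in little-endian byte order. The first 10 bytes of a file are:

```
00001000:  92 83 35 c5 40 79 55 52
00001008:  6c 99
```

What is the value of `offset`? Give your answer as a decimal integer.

5932781403223982994

`offset` is the first field, at byte offset 0, occupying 8 bytes.
Bytes at offsets 0..7: 92 83 35 C5 40 79 55 52.
Little-endian stores the least-significant byte at the lowest address.
Reassemble most-significant byte first: 52 55 79 40 C5 35 83 92 → 0x52557940C5358392.
0x52557940C5358392 = 5932781403223982994.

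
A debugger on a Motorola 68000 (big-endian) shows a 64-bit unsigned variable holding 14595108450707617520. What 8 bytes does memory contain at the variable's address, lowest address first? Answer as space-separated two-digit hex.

CA 8C 3D CE C6 BA B6 F0

14595108450707617520 in hexadecimal, padded to 64 bits, is 0xCA8C3DCEC6BAB6F0.
Split into bytes (most-significant first): CA 8C 3D CE C6 BA B6 F0.
Big-endian stores the most-significant byte at the lowest address.
So the memory order matches the most-significant-first order: CA 8C 3D CE C6 BA B6 F0.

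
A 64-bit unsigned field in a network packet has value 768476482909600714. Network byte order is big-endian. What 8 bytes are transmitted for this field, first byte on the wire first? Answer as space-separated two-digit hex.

768476482909600714 in hexadecimal, padded to 64 bits, is 0x0AAA2D4A26117BCA.
Split into bytes (most-significant first): 0A AA 2D 4A 26 11 7B CA.
Big-endian stores the most-significant byte at the lowest address.
So the memory order matches the most-significant-first order: 0A AA 2D 4A 26 11 7B CA.

0A AA 2D 4A 26 11 7B CA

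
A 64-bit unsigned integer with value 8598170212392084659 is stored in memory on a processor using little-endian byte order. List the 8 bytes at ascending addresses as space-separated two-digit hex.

B3 A4 F9 CB 40 D6 52 77

8598170212392084659 in hexadecimal, padded to 64 bits, is 0x7752D640CBF9A4B3.
Split into bytes (most-significant first): 77 52 D6 40 CB F9 A4 B3.
In little-endian order the low byte comes first in memory.
So at ascending addresses the bytes are B3 A4 F9 CB 40 D6 52 77.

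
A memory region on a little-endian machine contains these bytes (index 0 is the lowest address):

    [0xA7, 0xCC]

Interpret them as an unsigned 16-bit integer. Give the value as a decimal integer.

Little-endian stores the least-significant byte at the lowest address.
Reassemble most-significant byte first: CC A7 → 0xCCA7.
0xCCA7 = 52391.

52391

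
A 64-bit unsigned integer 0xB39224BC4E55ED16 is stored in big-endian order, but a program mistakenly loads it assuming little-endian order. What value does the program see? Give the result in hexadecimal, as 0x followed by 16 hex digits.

Stored big-endian, the bytes at ascending addresses are B3 92 24 BC 4E 55 ED 16.
Read back as little-endian, the first byte is least significant, giving 0x16ED554EBC2492B3.

0x16ED554EBC2492B3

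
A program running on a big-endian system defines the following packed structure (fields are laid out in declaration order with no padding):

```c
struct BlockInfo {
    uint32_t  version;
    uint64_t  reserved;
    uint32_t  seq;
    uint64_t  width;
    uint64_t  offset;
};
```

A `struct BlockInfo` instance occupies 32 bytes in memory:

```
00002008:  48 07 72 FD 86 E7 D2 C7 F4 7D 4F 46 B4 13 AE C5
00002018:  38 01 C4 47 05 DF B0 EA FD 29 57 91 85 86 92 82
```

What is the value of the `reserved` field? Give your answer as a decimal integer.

9720970076944682822

`reserved` follows `version` (4 bytes), so it starts at byte offset 4 and occupies 8 bytes.
Bytes at offsets 4..11: 86 E7 D2 C7 F4 7D 4F 46.
Big-endian stores the most-significant byte at the lowest address.
The bytes are already most-significant first: 0x86E7D2C7F47D4F46.
0x86E7D2C7F47D4F46 = 9720970076944682822.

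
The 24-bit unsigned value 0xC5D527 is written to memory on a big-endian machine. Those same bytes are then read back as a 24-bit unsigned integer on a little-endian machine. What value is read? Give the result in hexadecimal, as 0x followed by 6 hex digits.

0x27D5C5

Stored big-endian, the bytes at ascending addresses are C5 D5 27.
Read back as little-endian, the first byte is least significant, giving 0x27D5C5.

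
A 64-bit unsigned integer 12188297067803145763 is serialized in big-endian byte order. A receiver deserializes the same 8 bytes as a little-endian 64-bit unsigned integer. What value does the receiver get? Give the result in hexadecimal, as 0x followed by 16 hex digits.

12188297067803145763 in 64-bit hexadecimal is 0xA925879B57577623.
Stored big-endian, the bytes at ascending addresses are A9 25 87 9B 57 57 76 23.
Read back as little-endian, the first byte is least significant, giving 0x237657579B8725A9.

0x237657579B8725A9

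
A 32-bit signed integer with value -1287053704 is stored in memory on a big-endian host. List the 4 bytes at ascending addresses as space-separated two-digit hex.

B3 49 1E 78

Two's complement of -1287053704 in 32 bits: 1287053704 = 0x4CB6E188; invert → 0xB3491E77; add 1 → 0xB3491E78.
Split into bytes (most-significant first): B3 49 1E 78.
Big-endian: lowest address holds the most-significant byte.
So the memory order matches the most-significant-first order: B3 49 1E 78.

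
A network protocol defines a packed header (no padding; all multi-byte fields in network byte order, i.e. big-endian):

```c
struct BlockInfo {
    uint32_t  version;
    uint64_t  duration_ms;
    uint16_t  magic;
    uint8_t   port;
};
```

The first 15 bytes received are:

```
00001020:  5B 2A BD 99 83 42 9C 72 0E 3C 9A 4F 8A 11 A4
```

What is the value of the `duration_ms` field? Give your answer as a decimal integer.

9458294181110520399

`duration_ms` follows `version` (4 bytes), so it starts at byte offset 4 and occupies 8 bytes.
Bytes at offsets 4..11: 83 42 9C 72 0E 3C 9A 4F.
Big-endian stores the most-significant byte at the lowest address.
The bytes are already most-significant first: 0x83429C720E3C9A4F.
0x83429C720E3C9A4F = 9458294181110520399.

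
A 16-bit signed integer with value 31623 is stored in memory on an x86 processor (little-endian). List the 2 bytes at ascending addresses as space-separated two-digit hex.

87 7B

31623 in hexadecimal, padded to 16 bits, is 0x7B87.
Split into bytes (most-significant first): 7B 87.
Little-endian: lowest address holds the least-significant byte.
So at ascending addresses the bytes are 87 7B.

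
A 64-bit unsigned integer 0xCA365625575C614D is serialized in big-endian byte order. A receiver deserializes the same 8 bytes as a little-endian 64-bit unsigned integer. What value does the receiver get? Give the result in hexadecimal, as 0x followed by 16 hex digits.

Stored big-endian, the bytes at ascending addresses are CA 36 56 25 57 5C 61 4D.
Read back as little-endian, the first byte is least significant, giving 0x4D615C57255636CA.

0x4D615C57255636CA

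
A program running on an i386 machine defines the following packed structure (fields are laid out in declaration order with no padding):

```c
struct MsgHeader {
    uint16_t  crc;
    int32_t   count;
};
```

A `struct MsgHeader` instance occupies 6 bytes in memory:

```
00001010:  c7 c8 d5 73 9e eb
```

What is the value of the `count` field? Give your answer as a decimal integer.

-341937195

`count` follows `crc` (2 bytes), so it starts at byte offset 2 and occupies 4 bytes.
Bytes at offsets 2..5: D5 73 9E EB.
Little-endian stores the least-significant byte at the lowest address.
Reassemble most-significant byte first: EB 9E 73 D5 → 0xEB9E73D5.
Top bit is set, so as a signed 32-bit value this is 0xEB9E73D5 − 2^32 = -341937195.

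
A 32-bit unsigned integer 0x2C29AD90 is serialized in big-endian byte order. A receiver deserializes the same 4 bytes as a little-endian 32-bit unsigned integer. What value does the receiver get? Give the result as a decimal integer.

2427267372

Stored big-endian, the bytes at ascending addresses are 2C 29 AD 90.
Read back as little-endian, the first byte is least significant, giving 0x90AD292C.
0x90AD292C = 2427267372.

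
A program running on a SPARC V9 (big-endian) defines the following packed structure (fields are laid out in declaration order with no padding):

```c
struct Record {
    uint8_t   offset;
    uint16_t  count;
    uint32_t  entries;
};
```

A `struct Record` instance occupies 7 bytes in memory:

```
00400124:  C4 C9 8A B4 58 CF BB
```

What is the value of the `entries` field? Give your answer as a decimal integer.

3025719227

`entries` follows `offset` (1 B), `count` (2 B), so it starts at offset 1 + 2 = 3 and occupies 4 bytes.
Bytes at offsets 3..6: B4 58 CF BB.
Big-endian stores the most-significant byte at the lowest address.
The bytes are already most-significant first: 0xB458CFBB.
0xB458CFBB = 3025719227.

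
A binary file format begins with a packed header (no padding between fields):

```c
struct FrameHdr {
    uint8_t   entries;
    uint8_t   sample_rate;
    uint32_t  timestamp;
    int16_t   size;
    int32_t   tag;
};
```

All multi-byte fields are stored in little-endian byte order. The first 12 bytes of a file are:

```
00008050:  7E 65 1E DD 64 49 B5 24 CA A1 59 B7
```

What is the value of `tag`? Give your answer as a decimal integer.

-1218862646

`tag` follows `entries` (1 B), `sample_rate` (1 B), `timestamp` (4 B), `size` (2 B), so it starts at offset 1 + 1 + 4 + 2 = 8 and occupies 4 bytes.
Bytes at offsets 8..11: CA A1 59 B7.
Little-endian: lowest address holds the least-significant byte.
Reassemble most-significant byte first: B7 59 A1 CA → 0xB759A1CA.
Top bit is set, so as a signed 32-bit value this is 0xB759A1CA − 2^32 = -1218862646.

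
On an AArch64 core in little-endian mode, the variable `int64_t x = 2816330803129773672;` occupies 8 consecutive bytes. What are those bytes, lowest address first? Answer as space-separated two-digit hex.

68 6E 8A A2 F1 9D 15 27

2816330803129773672 in hexadecimal, padded to 64 bits, is 0x27159DF1A28A6E68.
Split into bytes (most-significant first): 27 15 9D F1 A2 8A 6E 68.
Little-endian: lowest address holds the least-significant byte.
So at ascending addresses the bytes are 68 6E 8A A2 F1 9D 15 27.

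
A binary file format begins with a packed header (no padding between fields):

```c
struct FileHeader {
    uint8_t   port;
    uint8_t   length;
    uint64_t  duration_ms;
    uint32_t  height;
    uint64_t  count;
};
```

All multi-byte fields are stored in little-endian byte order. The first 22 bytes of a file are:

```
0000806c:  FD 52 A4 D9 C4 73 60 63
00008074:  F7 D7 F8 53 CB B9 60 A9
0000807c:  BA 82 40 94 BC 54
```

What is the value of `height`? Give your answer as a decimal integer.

3117110264

`height` follows `port` (1 B), `length` (1 B), `duration_ms` (8 B), so it starts at offset 1 + 1 + 8 = 10 and occupies 4 bytes.
Bytes at offsets 10..13: F8 53 CB B9.
In little-endian order the low byte comes first in memory.
Reassemble most-significant byte first: B9 CB 53 F8 → 0xB9CB53F8.
0xB9CB53F8 = 3117110264.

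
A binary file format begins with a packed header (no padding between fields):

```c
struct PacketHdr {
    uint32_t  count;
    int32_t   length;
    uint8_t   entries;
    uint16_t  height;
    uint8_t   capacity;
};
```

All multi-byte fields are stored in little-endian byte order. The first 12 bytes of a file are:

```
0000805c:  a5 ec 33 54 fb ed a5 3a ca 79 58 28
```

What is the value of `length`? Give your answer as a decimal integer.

983952891

`length` follows `count` (4 bytes), so it starts at byte offset 4 and occupies 4 bytes.
Bytes at offsets 4..7: FB ED A5 3A.
Little-endian stores the least-significant byte at the lowest address.
Reassemble most-significant byte first: 3A A5 ED FB → 0x3AA5EDFB.
0x3AA5EDFB = 983952891.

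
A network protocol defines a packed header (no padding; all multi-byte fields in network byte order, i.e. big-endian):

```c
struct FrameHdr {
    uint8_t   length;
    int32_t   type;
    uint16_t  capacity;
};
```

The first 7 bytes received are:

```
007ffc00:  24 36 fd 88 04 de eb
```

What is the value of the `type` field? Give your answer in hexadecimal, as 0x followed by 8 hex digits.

0x36FD8804

`type` follows `length` (1 byte), so it starts at byte offset 1 and occupies 4 bytes.
Bytes at offsets 1..4: 36 FD 88 04.
Big-endian: lowest address holds the most-significant byte.
The bytes are already most-significant first: 0x36FD8804.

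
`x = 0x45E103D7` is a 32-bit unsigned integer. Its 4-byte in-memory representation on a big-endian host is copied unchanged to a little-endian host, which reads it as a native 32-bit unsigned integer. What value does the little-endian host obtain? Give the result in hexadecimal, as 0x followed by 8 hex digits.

0xD703E145

Stored big-endian, the bytes at ascending addresses are 45 E1 03 D7.
Read back as little-endian, the first byte is least significant, giving 0xD703E145.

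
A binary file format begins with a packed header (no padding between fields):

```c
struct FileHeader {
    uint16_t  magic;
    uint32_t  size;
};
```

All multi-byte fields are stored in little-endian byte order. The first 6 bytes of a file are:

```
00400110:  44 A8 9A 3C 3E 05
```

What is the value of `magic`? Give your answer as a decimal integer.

43076

`magic` is the first field, at byte offset 0, occupying 2 bytes.
Bytes at offsets 0..1: 44 A8.
Little-endian: lowest address holds the least-significant byte.
Reassemble most-significant byte first: A8 44 → 0xA844.
0xA844 = 43076.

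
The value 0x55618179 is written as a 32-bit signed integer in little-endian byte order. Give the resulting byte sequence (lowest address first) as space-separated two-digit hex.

79 81 61 55

Split into bytes (most-significant first): 55 61 81 79.
Little-endian: lowest address holds the least-significant byte.
So at ascending addresses the bytes are 79 81 61 55.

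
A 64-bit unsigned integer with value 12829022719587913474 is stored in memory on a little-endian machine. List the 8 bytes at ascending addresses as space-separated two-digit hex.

12829022719587913474 in hexadecimal, padded to 64 bits, is 0xB209D83140740F02.
Split into bytes (most-significant first): B2 09 D8 31 40 74 0F 02.
Little-endian: lowest address holds the least-significant byte.
So at ascending addresses the bytes are 02 0F 74 40 31 D8 09 B2.

02 0F 74 40 31 D8 09 B2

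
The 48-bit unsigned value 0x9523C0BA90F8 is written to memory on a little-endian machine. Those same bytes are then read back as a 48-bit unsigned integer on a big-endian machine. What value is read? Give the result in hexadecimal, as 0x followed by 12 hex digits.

0xF890BAC02395

Stored little-endian, the bytes at ascending addresses are F8 90 BA C0 23 95.
Read back as big-endian, the last byte is least significant, giving 0xF890BAC02395.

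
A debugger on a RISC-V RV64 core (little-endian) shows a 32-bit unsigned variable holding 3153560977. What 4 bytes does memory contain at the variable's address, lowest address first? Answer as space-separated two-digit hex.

3153560977 in hexadecimal, padded to 32 bits, is 0xBBF78591.
Split into bytes (most-significant first): BB F7 85 91.
Little-endian stores the least-significant byte at the lowest address.
So at ascending addresses the bytes are 91 85 F7 BB.

91 85 F7 BB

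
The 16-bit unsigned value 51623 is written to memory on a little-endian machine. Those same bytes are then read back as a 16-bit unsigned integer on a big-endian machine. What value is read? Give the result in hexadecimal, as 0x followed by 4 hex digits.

51623 in 16-bit hexadecimal is 0xC9A7.
Stored little-endian, the bytes at ascending addresses are A7 C9.
Read back as big-endian, the last byte is least significant, giving 0xA7C9.

0xA7C9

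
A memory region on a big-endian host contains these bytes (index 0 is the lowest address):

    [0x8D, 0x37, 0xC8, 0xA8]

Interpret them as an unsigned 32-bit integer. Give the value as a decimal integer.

2369243304

Big-endian stores the most-significant byte at the lowest address.
The bytes are already most-significant first: 0x8D37C8A8.
0x8D37C8A8 = 2369243304.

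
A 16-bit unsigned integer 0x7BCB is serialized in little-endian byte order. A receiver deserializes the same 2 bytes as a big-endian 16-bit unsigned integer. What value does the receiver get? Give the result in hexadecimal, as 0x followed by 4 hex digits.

0xCB7B

Stored little-endian, the bytes at ascending addresses are CB 7B.
Read back as big-endian, the last byte is least significant, giving 0xCB7B.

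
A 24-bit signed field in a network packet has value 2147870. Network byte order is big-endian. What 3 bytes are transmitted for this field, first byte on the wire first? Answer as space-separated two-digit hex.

20 C6 1E

2147870 in hexadecimal, padded to 24 bits, is 0x20C61E.
Split into bytes (most-significant first): 20 C6 1E.
Big-endian stores the most-significant byte at the lowest address.
So the memory order matches the most-significant-first order: 20 C6 1E.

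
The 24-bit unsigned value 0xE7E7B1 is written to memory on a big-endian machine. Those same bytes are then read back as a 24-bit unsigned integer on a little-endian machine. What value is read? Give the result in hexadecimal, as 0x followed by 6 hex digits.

0xB1E7E7

Stored big-endian, the bytes at ascending addresses are E7 E7 B1.
Read back as little-endian, the first byte is least significant, giving 0xB1E7E7.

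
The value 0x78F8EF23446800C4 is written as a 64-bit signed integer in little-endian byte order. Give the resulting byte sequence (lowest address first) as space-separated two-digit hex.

C4 00 68 44 23 EF F8 78

Split into bytes (most-significant first): 78 F8 EF 23 44 68 00 C4.
In little-endian order the low byte comes first in memory.
So at ascending addresses the bytes are C4 00 68 44 23 EF F8 78.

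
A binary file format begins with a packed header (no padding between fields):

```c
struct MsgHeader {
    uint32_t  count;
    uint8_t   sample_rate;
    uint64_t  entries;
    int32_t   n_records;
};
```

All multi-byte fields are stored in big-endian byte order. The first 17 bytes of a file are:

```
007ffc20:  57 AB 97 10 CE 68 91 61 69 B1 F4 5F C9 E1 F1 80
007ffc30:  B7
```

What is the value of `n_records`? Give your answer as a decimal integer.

`n_records` follows `count` (4 B), `sample_rate` (1 B), `entries` (8 B), so it starts at offset 4 + 1 + 8 = 13 and occupies 4 bytes.
Bytes at offsets 13..16: E1 F1 80 B7.
Big-endian: lowest address holds the most-significant byte.
The bytes are already most-significant first: 0xE1F180B7.
Top bit is set, so as a signed 32-bit value this is 0xE1F180B7 − 2^32 = -504266569.

-504266569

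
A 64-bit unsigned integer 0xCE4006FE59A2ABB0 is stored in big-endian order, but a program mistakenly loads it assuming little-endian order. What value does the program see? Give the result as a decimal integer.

Stored big-endian, the bytes at ascending addresses are CE 40 06 FE 59 A2 AB B0.
Read back as little-endian, the first byte is least significant, giving 0xB0ABA259FE0640CE.
0xB0ABA259FE0640CE = 12730447279090450638.

12730447279090450638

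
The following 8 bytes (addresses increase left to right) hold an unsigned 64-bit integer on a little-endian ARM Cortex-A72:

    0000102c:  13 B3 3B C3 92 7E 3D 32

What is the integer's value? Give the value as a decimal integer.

Little-endian: lowest address holds the least-significant byte.
Reassemble most-significant byte first: 32 3D 7E 92 C3 3B B3 13 → 0x323D7E92C33BB313.
0x323D7E92C33BB313 = 3620188844281541395.

3620188844281541395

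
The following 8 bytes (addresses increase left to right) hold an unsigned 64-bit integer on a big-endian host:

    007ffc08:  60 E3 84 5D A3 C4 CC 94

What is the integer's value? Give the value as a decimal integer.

In big-endian order the high byte comes first in memory.
The bytes are already most-significant first: 0x60E3845DA3C4CC94.
0x60E3845DA3C4CC94 = 6981569385068809364.

6981569385068809364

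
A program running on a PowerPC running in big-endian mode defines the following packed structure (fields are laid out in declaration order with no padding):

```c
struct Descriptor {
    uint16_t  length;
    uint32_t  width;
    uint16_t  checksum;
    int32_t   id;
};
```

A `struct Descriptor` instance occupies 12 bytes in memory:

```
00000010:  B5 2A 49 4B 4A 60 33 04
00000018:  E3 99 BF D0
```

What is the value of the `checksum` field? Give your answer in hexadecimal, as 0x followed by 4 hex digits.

`checksum` follows `length` (2 B), `width` (4 B), so it starts at offset 2 + 4 = 6 and occupies 2 bytes.
Bytes at offsets 6..7: 33 04.
Big-endian: lowest address holds the most-significant byte.
The bytes are already most-significant first: 0x3304.

0x3304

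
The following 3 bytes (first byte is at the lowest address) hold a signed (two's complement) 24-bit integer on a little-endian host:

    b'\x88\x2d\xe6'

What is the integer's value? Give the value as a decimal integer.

Little-endian stores the least-significant byte at the lowest address.
Reassemble most-significant byte first: E6 2D 88 → 0xE62D88.
Top bit is set, so as a signed 24-bit value this is 0xE62D88 − 2^24 = -1692280.

-1692280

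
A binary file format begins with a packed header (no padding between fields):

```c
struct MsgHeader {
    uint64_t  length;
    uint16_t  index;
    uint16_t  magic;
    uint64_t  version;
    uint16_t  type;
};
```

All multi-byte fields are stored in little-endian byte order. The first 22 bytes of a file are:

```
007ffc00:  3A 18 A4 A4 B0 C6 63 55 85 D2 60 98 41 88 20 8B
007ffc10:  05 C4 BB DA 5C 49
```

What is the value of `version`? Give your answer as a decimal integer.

15761406849001228353

`version` follows `length` (8 B), `index` (2 B), `magic` (2 B), so it starts at offset 8 + 2 + 2 = 12 and occupies 8 bytes.
Bytes at offsets 12..19: 41 88 20 8B 05 C4 BB DA.
Little-endian: lowest address holds the least-significant byte.
Reassemble most-significant byte first: DA BB C4 05 8B 20 88 41 → 0xDABBC4058B208841.
0xDABBC4058B208841 = 15761406849001228353.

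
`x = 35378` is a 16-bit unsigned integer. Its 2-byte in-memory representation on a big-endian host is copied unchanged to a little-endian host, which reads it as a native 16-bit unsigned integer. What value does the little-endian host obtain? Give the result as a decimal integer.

35378 in 16-bit hexadecimal is 0x8A32.
Stored big-endian, the bytes at ascending addresses are 8A 32.
Read back as little-endian, the first byte is least significant, giving 0x328A.
0x328A = 12938.

12938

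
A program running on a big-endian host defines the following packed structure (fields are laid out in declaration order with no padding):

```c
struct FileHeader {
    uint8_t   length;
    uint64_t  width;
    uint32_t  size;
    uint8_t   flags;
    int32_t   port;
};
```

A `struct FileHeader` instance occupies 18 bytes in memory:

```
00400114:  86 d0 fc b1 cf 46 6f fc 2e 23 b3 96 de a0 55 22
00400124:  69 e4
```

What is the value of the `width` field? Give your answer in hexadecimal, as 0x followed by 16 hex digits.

`width` follows `length` (1 byte), so it starts at byte offset 1 and occupies 8 bytes.
Bytes at offsets 1..8: D0 FC B1 CF 46 6F FC 2E.
Big-endian stores the most-significant byte at the lowest address.
The bytes are already most-significant first: 0xD0FCB1CF466FFC2E.

0xD0FCB1CF466FFC2E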